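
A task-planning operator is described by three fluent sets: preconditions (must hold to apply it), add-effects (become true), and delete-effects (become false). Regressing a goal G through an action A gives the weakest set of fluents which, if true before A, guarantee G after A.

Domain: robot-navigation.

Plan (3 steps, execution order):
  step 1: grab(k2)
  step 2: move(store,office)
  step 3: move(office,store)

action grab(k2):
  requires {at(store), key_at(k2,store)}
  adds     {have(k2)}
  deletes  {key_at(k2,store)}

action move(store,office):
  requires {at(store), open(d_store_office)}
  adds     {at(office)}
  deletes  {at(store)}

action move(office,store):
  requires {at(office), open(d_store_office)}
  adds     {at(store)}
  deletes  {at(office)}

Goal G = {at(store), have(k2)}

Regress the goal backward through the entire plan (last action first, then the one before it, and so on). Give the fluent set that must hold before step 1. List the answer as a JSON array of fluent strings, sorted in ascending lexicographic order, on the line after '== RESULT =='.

Work backward from the goal:
  through step 3 (move(office,store)): drop {at(store)}, keep {have(k2)}, require {at(office), open(d_store_office)}
    → {at(office), have(k2), open(d_store_office)}
  through step 2 (move(store,office)): drop {at(office)}, keep {have(k2), open(d_store_office)}, require {at(store), open(d_store_office)}
    → {at(store), have(k2), open(d_store_office)}
  through step 1 (grab(k2)): drop {have(k2)}, keep {at(store), open(d_store_office)}, require {at(store), key_at(k2,store)}
    → {at(store), key_at(k2,store), open(d_store_office)}

== RESULT ==
["at(store)", "key_at(k2,store)", "open(d_store_office)"]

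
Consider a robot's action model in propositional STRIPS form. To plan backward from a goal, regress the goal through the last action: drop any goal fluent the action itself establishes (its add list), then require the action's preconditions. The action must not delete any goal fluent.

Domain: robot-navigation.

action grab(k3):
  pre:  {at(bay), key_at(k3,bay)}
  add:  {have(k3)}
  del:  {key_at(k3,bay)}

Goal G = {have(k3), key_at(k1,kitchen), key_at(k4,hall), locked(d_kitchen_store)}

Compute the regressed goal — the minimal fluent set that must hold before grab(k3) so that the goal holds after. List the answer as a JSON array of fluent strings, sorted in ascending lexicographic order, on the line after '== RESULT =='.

Regress:
  G ∩ del = {}  (empty — regression defined)
  G \ add = {have(k3), key_at(k1,kitchen), key_at(k4,hall), locked(d_kitchen_store)} \ {have(k3)} = {key_at(k1,kitchen), key_at(k4,hall), locked(d_kitchen_store)}
  ∪ pre   = {key_at(k1,kitchen), key_at(k4,hall), locked(d_kitchen_store)} ∪ {at(bay), key_at(k3,bay)}
          = {at(bay), key_at(k1,kitchen), key_at(k3,bay), key_at(k4,hall), locked(d_kitchen_store)}

== RESULT ==
["at(bay)", "key_at(k1,kitchen)", "key_at(k3,bay)", "key_at(k4,hall)", "locked(d_kitchen_store)"]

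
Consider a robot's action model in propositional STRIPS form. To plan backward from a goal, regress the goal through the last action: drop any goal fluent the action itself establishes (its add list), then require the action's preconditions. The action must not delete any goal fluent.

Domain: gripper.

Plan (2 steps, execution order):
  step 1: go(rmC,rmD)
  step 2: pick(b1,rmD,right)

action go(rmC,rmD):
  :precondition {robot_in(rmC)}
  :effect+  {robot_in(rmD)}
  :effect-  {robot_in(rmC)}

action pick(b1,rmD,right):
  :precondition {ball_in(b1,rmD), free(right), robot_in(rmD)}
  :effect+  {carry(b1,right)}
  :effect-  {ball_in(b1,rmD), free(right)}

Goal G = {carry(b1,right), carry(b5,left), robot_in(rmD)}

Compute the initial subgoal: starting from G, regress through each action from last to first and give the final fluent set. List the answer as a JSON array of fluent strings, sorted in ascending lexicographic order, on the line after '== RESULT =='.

Regress step by step:
  through step 2 (pick(b1,rmD,right)): drop {carry(b1,right)}, keep {carry(b5,left), robot_in(rmD)}, require {ball_in(b1,rmD), free(right), robot_in(rmD)}
    → {ball_in(b1,rmD), carry(b5,left), free(right), robot_in(rmD)}
  through step 1 (go(rmC,rmD)): drop {robot_in(rmD)}, keep {ball_in(b1,rmD), carry(b5,left), free(right)}, require {robot_in(rmC)}
    → {ball_in(b1,rmD), carry(b5,left), free(right), robot_in(rmC)}

== RESULT ==
["ball_in(b1,rmD)", "carry(b5,left)", "free(right)", "robot_in(rmC)"]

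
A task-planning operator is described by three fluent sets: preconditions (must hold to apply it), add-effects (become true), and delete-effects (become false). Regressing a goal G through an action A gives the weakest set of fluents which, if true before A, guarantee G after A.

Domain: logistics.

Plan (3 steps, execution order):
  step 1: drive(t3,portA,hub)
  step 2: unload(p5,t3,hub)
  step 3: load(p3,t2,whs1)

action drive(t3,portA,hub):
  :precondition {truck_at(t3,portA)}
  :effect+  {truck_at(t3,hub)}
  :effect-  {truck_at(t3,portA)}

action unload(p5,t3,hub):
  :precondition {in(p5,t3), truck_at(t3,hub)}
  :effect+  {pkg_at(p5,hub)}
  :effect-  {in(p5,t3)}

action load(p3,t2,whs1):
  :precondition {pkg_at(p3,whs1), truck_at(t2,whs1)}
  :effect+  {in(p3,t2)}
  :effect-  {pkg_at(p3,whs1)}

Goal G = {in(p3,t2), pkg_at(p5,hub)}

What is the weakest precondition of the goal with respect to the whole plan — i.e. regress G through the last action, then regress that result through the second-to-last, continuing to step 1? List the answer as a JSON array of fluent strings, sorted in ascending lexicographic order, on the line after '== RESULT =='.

Work backward from the goal:
  through step 3 (load(p3,t2,whs1)): drop {in(p3,t2)}, keep {pkg_at(p5,hub)}, require {pkg_at(p3,whs1), truck_at(t2,whs1)}
    → {pkg_at(p3,whs1), pkg_at(p5,hub), truck_at(t2,whs1)}
  through step 2 (unload(p5,t3,hub)): drop {pkg_at(p5,hub)}, keep {pkg_at(p3,whs1), truck_at(t2,whs1)}, require {in(p5,t3), truck_at(t3,hub)}
    → {in(p5,t3), pkg_at(p3,whs1), truck_at(t2,whs1), truck_at(t3,hub)}
  through step 1 (drive(t3,portA,hub)): drop {truck_at(t3,hub)}, keep {in(p5,t3), pkg_at(p3,whs1), truck_at(t2,whs1)}, require {truck_at(t3,portA)}
    → {in(p5,t3), pkg_at(p3,whs1), truck_at(t2,whs1), truck_at(t3,portA)}

== RESULT ==
["in(p5,t3)", "pkg_at(p3,whs1)", "truck_at(t2,whs1)", "truck_at(t3,portA)"]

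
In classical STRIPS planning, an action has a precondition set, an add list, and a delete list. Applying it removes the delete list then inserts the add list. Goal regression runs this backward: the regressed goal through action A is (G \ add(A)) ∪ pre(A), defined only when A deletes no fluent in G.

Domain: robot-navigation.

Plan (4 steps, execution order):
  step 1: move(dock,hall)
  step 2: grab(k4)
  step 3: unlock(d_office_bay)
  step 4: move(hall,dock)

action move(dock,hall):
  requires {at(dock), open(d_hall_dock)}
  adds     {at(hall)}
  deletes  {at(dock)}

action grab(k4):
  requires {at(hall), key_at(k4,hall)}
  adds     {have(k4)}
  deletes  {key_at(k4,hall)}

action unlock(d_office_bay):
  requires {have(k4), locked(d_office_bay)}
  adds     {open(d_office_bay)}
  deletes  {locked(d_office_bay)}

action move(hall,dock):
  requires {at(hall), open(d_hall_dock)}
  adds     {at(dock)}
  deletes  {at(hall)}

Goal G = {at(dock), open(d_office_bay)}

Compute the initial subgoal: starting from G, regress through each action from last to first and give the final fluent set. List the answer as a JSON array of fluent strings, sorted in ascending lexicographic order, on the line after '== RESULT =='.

Work backward from the goal:
  through step 4 (move(hall,dock)): drop {at(dock)}, keep {open(d_office_bay)}, require {at(hall), open(d_hall_dock)}
    → {at(hall), open(d_hall_dock), open(d_office_bay)}
  through step 3 (unlock(d_office_bay)): drop {open(d_office_bay)}, keep {at(hall), open(d_hall_dock)}, require {have(k4), locked(d_office_bay)}
    → {at(hall), have(k4), locked(d_office_bay), open(d_hall_dock)}
  through step 2 (grab(k4)): drop {have(k4)}, keep {at(hall), locked(d_office_bay), open(d_hall_dock)}, require {at(hall), key_at(k4,hall)}
    → {at(hall), key_at(k4,hall), locked(d_office_bay), open(d_hall_dock)}
  through step 1 (move(dock,hall)): drop {at(hall)}, keep {key_at(k4,hall), locked(d_office_bay), open(d_hall_dock)}, require {at(dock), open(d_hall_dock)}
    → {at(dock), key_at(k4,hall), locked(d_office_bay), open(d_hall_dock)}

== RESULT ==
["at(dock)", "key_at(k4,hall)", "locked(d_office_bay)", "open(d_hall_dock)"]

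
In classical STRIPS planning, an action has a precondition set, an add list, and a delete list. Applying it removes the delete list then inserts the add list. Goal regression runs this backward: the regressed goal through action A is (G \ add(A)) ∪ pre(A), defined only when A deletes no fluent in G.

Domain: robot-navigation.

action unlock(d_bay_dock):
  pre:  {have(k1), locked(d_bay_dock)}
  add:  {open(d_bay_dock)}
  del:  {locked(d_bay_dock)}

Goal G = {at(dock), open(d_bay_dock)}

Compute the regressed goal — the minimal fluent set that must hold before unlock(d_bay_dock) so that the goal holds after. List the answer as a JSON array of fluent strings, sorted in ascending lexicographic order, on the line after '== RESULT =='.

Regress:
  G ∩ del = {}  (empty — regression defined)
  G \ add = {at(dock), open(d_bay_dock)} \ {open(d_bay_dock)} = {at(dock)}
  ∪ pre   = {at(dock)} ∪ {have(k1), locked(d_bay_dock)}
          = {at(dock), have(k1), locked(d_bay_dock)}

== RESULT ==
["at(dock)", "have(k1)", "locked(d_bay_dock)"]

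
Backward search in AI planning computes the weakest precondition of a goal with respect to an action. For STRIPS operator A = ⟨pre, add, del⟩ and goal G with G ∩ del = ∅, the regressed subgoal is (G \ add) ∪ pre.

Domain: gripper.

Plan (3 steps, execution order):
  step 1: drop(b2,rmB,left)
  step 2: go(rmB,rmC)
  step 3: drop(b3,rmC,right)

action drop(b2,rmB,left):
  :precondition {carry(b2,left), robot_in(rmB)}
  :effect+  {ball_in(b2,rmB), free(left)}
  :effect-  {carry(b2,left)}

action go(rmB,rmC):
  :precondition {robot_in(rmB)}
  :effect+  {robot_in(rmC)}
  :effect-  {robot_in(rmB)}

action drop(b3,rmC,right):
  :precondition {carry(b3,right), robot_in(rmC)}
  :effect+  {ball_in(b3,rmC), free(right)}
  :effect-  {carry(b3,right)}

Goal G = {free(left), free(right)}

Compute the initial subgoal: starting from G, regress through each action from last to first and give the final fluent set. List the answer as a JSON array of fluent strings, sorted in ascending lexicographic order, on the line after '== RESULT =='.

Regress step by step:
  through step 3 (drop(b3,rmC,right)): drop {free(right)}, keep {free(left)}, require {carry(b3,right), robot_in(rmC)}
    → {carry(b3,right), free(left), robot_in(rmC)}
  through step 2 (go(rmB,rmC)): drop {robot_in(rmC)}, keep {carry(b3,right), free(left)}, require {robot_in(rmB)}
    → {carry(b3,right), free(left), robot_in(rmB)}
  through step 1 (drop(b2,rmB,left)): drop {free(left)}, keep {carry(b3,right), robot_in(rmB)}, require {carry(b2,left), robot_in(rmB)}
    → {carry(b2,left), carry(b3,right), robot_in(rmB)}

== RESULT ==
["carry(b2,left)", "carry(b3,right)", "robot_in(rmB)"]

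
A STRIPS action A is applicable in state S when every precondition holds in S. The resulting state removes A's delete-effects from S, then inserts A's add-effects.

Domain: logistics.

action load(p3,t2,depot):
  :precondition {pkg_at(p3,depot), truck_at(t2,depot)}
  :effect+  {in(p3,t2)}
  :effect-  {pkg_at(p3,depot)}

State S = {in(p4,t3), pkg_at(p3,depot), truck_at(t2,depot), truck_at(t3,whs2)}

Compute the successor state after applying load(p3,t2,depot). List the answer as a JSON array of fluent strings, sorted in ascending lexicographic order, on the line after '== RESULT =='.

Progress:
  pre ⊆ S: {pkg_at(p3,depot), truck_at(t2,depot)} ⊆ S  — applicable
  S \ del = {in(p4,t3), truck_at(t2,depot), truck_at(t3,whs2)}
  ∪ add   = {in(p3,t2), in(p4,t3), truck_at(t2,depot), truck_at(t3,whs2)}

== RESULT ==
["in(p3,t2)", "in(p4,t3)", "truck_at(t2,depot)", "truck_at(t3,whs2)"]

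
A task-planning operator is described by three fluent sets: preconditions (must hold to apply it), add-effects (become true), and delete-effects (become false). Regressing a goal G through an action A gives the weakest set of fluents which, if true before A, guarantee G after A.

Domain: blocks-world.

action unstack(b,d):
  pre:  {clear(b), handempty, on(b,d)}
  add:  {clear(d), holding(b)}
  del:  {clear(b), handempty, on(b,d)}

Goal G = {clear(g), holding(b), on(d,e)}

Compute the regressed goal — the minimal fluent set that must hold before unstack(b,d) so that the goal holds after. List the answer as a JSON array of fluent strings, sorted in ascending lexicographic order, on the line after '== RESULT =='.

Compute (G \ add) ∪ pre:
  G ∩ del = {}  (empty — regression defined)
  G \ add = {clear(g), holding(b), on(d,e)} \ {clear(d), holding(b)} = {clear(g), on(d,e)}
  ∪ pre   = {clear(g), on(d,e)} ∪ {clear(b), handempty, on(b,d)}
          = {clear(b), clear(g), handempty, on(b,d), on(d,e)}

== RESULT ==
["clear(b)", "clear(g)", "handempty", "on(b,d)", "on(d,e)"]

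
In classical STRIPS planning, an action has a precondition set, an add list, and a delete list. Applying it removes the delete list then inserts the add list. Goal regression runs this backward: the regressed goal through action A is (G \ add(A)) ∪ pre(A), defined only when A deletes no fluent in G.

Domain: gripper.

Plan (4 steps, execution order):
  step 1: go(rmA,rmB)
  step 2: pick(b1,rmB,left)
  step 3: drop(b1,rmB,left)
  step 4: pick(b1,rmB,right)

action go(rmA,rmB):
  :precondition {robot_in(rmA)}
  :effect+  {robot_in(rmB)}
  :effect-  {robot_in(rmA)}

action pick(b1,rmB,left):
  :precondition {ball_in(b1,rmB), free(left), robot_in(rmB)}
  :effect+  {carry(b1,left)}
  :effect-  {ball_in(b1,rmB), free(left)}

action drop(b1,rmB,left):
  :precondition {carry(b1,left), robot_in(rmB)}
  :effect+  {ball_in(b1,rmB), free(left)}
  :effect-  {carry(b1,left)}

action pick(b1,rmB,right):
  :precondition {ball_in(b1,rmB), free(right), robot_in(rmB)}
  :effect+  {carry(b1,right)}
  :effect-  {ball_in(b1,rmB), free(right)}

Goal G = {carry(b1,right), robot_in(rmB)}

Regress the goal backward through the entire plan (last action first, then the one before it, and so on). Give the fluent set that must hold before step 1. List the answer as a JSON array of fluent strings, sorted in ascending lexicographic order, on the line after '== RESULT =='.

Regress step by step:
  through step 4 (pick(b1,rmB,right)): drop {carry(b1,right)}, keep {robot_in(rmB)}, require {ball_in(b1,rmB), free(right), robot_in(rmB)}
    → {ball_in(b1,rmB), free(right), robot_in(rmB)}
  through step 3 (drop(b1,rmB,left)): drop {ball_in(b1,rmB)}, keep {free(right), robot_in(rmB)}, require {carry(b1,left), robot_in(rmB)}
    → {carry(b1,left), free(right), robot_in(rmB)}
  through step 2 (pick(b1,rmB,left)): drop {carry(b1,left)}, keep {free(right), robot_in(rmB)}, require {ball_in(b1,rmB), free(left), robot_in(rmB)}
    → {ball_in(b1,rmB), free(left), free(right), robot_in(rmB)}
  through step 1 (go(rmA,rmB)): drop {robot_in(rmB)}, keep {ball_in(b1,rmB), free(left), free(right)}, require {robot_in(rmA)}
    → {ball_in(b1,rmB), free(left), free(right), robot_in(rmA)}

== RESULT ==
["ball_in(b1,rmB)", "free(left)", "free(right)", "robot_in(rmA)"]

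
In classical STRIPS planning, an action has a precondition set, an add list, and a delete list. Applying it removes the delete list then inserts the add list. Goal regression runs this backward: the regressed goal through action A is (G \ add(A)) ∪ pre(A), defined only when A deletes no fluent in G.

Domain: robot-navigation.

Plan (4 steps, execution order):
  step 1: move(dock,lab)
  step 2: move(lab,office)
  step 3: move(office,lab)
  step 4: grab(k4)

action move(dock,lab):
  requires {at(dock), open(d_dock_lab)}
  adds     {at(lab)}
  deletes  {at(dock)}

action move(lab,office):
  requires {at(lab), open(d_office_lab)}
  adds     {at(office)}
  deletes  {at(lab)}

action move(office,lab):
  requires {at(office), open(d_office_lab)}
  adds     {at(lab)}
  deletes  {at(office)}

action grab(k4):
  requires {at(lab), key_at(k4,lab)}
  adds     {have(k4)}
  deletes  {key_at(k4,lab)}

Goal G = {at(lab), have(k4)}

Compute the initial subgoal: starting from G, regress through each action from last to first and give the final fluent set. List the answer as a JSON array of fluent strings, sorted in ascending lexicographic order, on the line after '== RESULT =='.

Regress step by step:
  through step 4 (grab(k4)): drop {have(k4)}, keep {at(lab)}, require {at(lab), key_at(k4,lab)}
    → {at(lab), key_at(k4,lab)}
  through step 3 (move(office,lab)): drop {at(lab)}, keep {key_at(k4,lab)}, require {at(office), open(d_office_lab)}
    → {at(office), key_at(k4,lab), open(d_office_lab)}
  through step 2 (move(lab,office)): drop {at(office)}, keep {key_at(k4,lab), open(d_office_lab)}, require {at(lab), open(d_office_lab)}
    → {at(lab), key_at(k4,lab), open(d_office_lab)}
  through step 1 (move(dock,lab)): drop {at(lab)}, keep {key_at(k4,lab), open(d_office_lab)}, require {at(dock), open(d_dock_lab)}
    → {at(dock), key_at(k4,lab), open(d_dock_lab), open(d_office_lab)}

== RESULT ==
["at(dock)", "key_at(k4,lab)", "open(d_dock_lab)", "open(d_office_lab)"]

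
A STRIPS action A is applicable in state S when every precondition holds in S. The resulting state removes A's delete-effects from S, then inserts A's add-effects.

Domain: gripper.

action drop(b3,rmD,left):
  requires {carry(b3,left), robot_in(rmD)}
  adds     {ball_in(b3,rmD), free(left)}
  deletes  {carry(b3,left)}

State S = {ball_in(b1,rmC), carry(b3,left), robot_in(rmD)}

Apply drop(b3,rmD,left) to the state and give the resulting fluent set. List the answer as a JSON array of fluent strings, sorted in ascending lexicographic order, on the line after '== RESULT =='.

Compute (S \ del) ∪ add:
  pre ⊆ S: {carry(b3,left), robot_in(rmD)} ⊆ S  — applicable
  S \ del = {ball_in(b1,rmC), robot_in(rmD)}
  ∪ add   = {ball_in(b1,rmC), ball_in(b3,rmD), free(left), robot_in(rmD)}

== RESULT ==
["ball_in(b1,rmC)", "ball_in(b3,rmD)", "free(left)", "robot_in(rmD)"]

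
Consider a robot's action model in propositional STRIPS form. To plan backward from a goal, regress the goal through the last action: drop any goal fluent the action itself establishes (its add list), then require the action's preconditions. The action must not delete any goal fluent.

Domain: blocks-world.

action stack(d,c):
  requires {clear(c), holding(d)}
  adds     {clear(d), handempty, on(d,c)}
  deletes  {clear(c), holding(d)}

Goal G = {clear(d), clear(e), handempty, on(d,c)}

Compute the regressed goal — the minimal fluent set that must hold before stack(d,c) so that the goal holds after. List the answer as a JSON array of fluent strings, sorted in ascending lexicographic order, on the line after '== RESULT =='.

Compute (G \ add) ∪ pre:
  G ∩ del = {}  (empty — regression defined)
  G \ add = {clear(d), clear(e), handempty, on(d,c)} \ {clear(d), handempty, on(d,c)} = {clear(e)}
  ∪ pre   = {clear(e)} ∪ {clear(c), holding(d)}
          = {clear(c), clear(e), holding(d)}

== RESULT ==
["clear(c)", "clear(e)", "holding(d)"]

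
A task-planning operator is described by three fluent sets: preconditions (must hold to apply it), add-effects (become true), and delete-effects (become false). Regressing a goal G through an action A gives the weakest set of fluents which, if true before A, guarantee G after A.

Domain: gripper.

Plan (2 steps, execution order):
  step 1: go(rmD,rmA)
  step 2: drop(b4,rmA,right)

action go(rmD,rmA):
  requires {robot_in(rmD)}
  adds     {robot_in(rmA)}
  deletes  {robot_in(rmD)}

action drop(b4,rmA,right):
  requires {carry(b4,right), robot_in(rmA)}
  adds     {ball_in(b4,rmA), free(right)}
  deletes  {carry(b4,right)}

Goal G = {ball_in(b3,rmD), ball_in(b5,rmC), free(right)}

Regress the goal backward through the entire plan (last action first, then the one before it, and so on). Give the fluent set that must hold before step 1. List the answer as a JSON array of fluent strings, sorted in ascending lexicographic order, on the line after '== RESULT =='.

Regress step by step:
  through step 2 (drop(b4,rmA,right)): drop {free(right)}, keep {ball_in(b3,rmD), ball_in(b5,rmC)}, require {carry(b4,right), robot_in(rmA)}
    → {ball_in(b3,rmD), ball_in(b5,rmC), carry(b4,right), robot_in(rmA)}
  through step 1 (go(rmD,rmA)): drop {robot_in(rmA)}, keep {ball_in(b3,rmD), ball_in(b5,rmC), carry(b4,right)}, require {robot_in(rmD)}
    → {ball_in(b3,rmD), ball_in(b5,rmC), carry(b4,right), robot_in(rmD)}

== RESULT ==
["ball_in(b3,rmD)", "ball_in(b5,rmC)", "carry(b4,right)", "robot_in(rmD)"]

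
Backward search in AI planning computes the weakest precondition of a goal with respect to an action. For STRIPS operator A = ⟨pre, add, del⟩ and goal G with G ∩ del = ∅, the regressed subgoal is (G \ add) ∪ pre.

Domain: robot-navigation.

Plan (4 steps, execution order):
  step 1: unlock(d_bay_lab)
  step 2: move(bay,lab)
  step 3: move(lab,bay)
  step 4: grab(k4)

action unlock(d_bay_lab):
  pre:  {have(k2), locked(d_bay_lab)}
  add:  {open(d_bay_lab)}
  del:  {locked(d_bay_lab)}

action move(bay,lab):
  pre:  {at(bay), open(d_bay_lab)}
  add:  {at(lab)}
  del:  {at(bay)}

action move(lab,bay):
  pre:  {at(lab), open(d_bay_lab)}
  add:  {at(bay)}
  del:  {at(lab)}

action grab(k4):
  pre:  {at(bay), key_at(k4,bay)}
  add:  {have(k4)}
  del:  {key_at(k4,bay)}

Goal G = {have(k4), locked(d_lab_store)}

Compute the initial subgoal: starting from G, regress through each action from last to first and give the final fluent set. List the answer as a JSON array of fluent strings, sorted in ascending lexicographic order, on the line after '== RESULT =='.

Regress step by step:
  through step 4 (grab(k4)): drop {have(k4)}, keep {locked(d_lab_store)}, require {at(bay), key_at(k4,bay)}
    → {at(bay), key_at(k4,bay), locked(d_lab_store)}
  through step 3 (move(lab,bay)): drop {at(bay)}, keep {key_at(k4,bay), locked(d_lab_store)}, require {at(lab), open(d_bay_lab)}
    → {at(lab), key_at(k4,bay), locked(d_lab_store), open(d_bay_lab)}
  through step 2 (move(bay,lab)): drop {at(lab)}, keep {key_at(k4,bay), locked(d_lab_store), open(d_bay_lab)}, require {at(bay), open(d_bay_lab)}
    → {at(bay), key_at(k4,bay), locked(d_lab_store), open(d_bay_lab)}
  through step 1 (unlock(d_bay_lab)): drop {open(d_bay_lab)}, keep {at(bay), key_at(k4,bay), locked(d_lab_store)}, require {have(k2), locked(d_bay_lab)}
    → {at(bay), have(k2), key_at(k4,bay), locked(d_bay_lab), locked(d_lab_store)}

== RESULT ==
["at(bay)", "have(k2)", "key_at(k4,bay)", "locked(d_bay_lab)", "locked(d_lab_store)"]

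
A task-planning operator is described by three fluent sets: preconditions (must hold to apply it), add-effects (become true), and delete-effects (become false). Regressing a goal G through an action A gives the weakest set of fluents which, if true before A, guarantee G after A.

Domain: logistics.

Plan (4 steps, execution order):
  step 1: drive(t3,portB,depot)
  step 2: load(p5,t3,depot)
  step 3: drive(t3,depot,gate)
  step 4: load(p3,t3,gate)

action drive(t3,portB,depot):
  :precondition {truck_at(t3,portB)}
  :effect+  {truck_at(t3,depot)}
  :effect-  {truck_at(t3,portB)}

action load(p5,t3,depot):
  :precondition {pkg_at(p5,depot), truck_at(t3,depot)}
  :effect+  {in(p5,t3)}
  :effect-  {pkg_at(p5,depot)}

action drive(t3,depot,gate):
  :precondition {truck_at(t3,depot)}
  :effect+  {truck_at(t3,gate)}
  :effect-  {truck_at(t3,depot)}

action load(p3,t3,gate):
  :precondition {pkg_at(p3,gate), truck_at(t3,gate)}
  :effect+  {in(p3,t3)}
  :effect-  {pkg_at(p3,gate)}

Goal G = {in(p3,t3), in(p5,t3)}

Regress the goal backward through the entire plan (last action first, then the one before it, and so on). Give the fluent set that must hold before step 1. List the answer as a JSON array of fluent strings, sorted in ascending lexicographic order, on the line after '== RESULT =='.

Regress step by step:
  through step 4 (load(p3,t3,gate)): drop {in(p3,t3)}, keep {in(p5,t3)}, require {pkg_at(p3,gate), truck_at(t3,gate)}
    → {in(p5,t3), pkg_at(p3,gate), truck_at(t3,gate)}
  through step 3 (drive(t3,depot,gate)): drop {truck_at(t3,gate)}, keep {in(p5,t3), pkg_at(p3,gate)}, require {truck_at(t3,depot)}
    → {in(p5,t3), pkg_at(p3,gate), truck_at(t3,depot)}
  through step 2 (load(p5,t3,depot)): drop {in(p5,t3)}, keep {pkg_at(p3,gate), truck_at(t3,depot)}, require {pkg_at(p5,depot), truck_at(t3,depot)}
    → {pkg_at(p3,gate), pkg_at(p5,depot), truck_at(t3,depot)}
  through step 1 (drive(t3,portB,depot)): drop {truck_at(t3,depot)}, keep {pkg_at(p3,gate), pkg_at(p5,depot)}, require {truck_at(t3,portB)}
    → {pkg_at(p3,gate), pkg_at(p5,depot), truck_at(t3,portB)}

== RESULT ==
["pkg_at(p3,gate)", "pkg_at(p5,depot)", "truck_at(t3,portB)"]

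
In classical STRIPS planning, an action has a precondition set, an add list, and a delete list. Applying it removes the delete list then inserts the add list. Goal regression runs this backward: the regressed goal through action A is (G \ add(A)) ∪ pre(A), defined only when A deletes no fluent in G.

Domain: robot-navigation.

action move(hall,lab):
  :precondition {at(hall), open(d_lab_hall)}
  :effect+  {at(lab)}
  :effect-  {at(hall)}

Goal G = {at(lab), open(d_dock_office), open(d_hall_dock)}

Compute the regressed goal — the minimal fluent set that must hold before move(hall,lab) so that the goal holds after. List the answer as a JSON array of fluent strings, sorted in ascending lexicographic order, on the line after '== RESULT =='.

Compute (G \ add) ∪ pre:
  G ∩ del = {}  (empty — regression defined)
  G \ add = {at(lab), open(d_dock_office), open(d_hall_dock)} \ {at(lab)} = {open(d_dock_office), open(d_hall_dock)}
  ∪ pre   = {open(d_dock_office), open(d_hall_dock)} ∪ {at(hall), open(d_lab_hall)}
          = {at(hall), open(d_dock_office), open(d_hall_dock), open(d_lab_hall)}

== RESULT ==
["at(hall)", "open(d_dock_office)", "open(d_hall_dock)", "open(d_lab_hall)"]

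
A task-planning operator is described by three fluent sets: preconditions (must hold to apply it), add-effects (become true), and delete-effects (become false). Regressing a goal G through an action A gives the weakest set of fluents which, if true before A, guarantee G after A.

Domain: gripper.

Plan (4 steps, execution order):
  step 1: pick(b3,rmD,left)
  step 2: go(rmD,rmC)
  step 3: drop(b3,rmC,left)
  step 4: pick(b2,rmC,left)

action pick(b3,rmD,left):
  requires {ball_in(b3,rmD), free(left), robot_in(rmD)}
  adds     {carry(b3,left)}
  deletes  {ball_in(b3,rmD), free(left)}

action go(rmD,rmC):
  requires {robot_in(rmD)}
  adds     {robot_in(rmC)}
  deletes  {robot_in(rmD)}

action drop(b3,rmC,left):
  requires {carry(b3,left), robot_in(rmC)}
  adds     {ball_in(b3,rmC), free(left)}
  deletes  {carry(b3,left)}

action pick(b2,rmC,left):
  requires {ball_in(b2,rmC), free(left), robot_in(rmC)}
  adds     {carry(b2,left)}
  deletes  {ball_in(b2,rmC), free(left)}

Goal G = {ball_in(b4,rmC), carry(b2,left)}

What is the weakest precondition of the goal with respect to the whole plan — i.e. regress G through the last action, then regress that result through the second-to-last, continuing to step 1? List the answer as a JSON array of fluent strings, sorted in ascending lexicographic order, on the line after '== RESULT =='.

Regress step by step:
  through step 4 (pick(b2,rmC,left)): drop {carry(b2,left)}, keep {ball_in(b4,rmC)}, require {ball_in(b2,rmC), free(left), robot_in(rmC)}
    → {ball_in(b2,rmC), ball_in(b4,rmC), free(left), robot_in(rmC)}
  through step 3 (drop(b3,rmC,left)): drop {free(left)}, keep {ball_in(b2,rmC), ball_in(b4,rmC), robot_in(rmC)}, require {carry(b3,left), robot_in(rmC)}
    → {ball_in(b2,rmC), ball_in(b4,rmC), carry(b3,left), robot_in(rmC)}
  through step 2 (go(rmD,rmC)): drop {robot_in(rmC)}, keep {ball_in(b2,rmC), ball_in(b4,rmC), carry(b3,left)}, require {robot_in(rmD)}
    → {ball_in(b2,rmC), ball_in(b4,rmC), carry(b3,left), robot_in(rmD)}
  through step 1 (pick(b3,rmD,left)): drop {carry(b3,left)}, keep {ball_in(b2,rmC), ball_in(b4,rmC), robot_in(rmD)}, require {ball_in(b3,rmD), free(left), robot_in(rmD)}
    → {ball_in(b2,rmC), ball_in(b3,rmD), ball_in(b4,rmC), free(left), robot_in(rmD)}

== RESULT ==
["ball_in(b2,rmC)", "ball_in(b3,rmD)", "ball_in(b4,rmC)", "free(left)", "robot_in(rmD)"]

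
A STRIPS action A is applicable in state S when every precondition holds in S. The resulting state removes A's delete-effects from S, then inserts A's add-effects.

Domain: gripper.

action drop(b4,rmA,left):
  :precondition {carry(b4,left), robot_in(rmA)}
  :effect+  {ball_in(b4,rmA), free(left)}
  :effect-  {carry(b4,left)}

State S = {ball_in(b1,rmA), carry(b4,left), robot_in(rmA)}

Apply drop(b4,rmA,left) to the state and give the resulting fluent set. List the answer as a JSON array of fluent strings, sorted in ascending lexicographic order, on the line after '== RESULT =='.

Compute (S \ del) ∪ add:
  pre ⊆ S: {carry(b4,left), robot_in(rmA)} ⊆ S  — applicable
  S \ del = {ball_in(b1,rmA), robot_in(rmA)}
  ∪ add   = {ball_in(b1,rmA), ball_in(b4,rmA), free(left), robot_in(rmA)}

== RESULT ==
["ball_in(b1,rmA)", "ball_in(b4,rmA)", "free(left)", "robot_in(rmA)"]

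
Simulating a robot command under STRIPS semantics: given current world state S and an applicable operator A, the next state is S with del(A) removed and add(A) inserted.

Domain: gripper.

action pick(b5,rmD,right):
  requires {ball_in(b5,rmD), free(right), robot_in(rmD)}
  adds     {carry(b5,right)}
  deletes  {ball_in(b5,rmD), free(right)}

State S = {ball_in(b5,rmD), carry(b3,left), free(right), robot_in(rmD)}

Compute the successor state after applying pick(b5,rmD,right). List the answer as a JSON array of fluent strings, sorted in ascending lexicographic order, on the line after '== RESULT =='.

Compute (S \ del) ∪ add:
  pre ⊆ S: {ball_in(b5,rmD), free(right), robot_in(rmD)} ⊆ S  — applicable
  S \ del = {carry(b3,left), robot_in(rmD)}
  ∪ add   = {carry(b3,left), carry(b5,right), robot_in(rmD)}

== RESULT ==
["carry(b3,left)", "carry(b5,right)", "robot_in(rmD)"]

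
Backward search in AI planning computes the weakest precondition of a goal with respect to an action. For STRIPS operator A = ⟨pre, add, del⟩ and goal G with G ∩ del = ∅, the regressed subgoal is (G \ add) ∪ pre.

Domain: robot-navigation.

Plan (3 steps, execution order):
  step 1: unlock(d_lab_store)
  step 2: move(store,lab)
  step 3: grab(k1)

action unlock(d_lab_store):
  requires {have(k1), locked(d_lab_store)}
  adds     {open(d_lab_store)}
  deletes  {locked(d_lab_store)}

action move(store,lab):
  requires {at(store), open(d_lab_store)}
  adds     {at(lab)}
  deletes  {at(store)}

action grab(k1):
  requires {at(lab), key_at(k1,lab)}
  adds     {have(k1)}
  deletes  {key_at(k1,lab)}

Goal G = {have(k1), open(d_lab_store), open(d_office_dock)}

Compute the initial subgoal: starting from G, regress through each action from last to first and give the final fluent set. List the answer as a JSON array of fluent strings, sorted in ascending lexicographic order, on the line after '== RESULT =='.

Work backward from the goal:
  through step 3 (grab(k1)): drop {have(k1)}, keep {open(d_lab_store), open(d_office_dock)}, require {at(lab), key_at(k1,lab)}
    → {at(lab), key_at(k1,lab), open(d_lab_store), open(d_office_dock)}
  through step 2 (move(store,lab)): drop {at(lab)}, keep {key_at(k1,lab), open(d_lab_store), open(d_office_dock)}, require {at(store), open(d_lab_store)}
    → {at(store), key_at(k1,lab), open(d_lab_store), open(d_office_dock)}
  through step 1 (unlock(d_lab_store)): drop {open(d_lab_store)}, keep {at(store), key_at(k1,lab), open(d_office_dock)}, require {have(k1), locked(d_lab_store)}
    → {at(store), have(k1), key_at(k1,lab), locked(d_lab_store), open(d_office_dock)}

== RESULT ==
["at(store)", "have(k1)", "key_at(k1,lab)", "locked(d_lab_store)", "open(d_office_dock)"]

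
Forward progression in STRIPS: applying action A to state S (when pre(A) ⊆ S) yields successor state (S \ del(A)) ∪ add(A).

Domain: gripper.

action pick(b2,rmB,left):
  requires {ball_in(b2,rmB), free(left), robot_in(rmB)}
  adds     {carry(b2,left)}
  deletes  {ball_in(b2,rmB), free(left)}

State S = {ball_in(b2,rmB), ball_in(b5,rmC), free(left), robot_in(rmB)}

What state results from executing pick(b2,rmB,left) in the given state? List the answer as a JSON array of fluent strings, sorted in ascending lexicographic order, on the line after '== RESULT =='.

Compute (S \ del) ∪ add:
  pre ⊆ S: {ball_in(b2,rmB), free(left), robot_in(rmB)} ⊆ S  — applicable
  S \ del = {ball_in(b5,rmC), robot_in(rmB)}
  ∪ add   = {ball_in(b5,rmC), carry(b2,left), robot_in(rmB)}

== RESULT ==
["ball_in(b5,rmC)", "carry(b2,left)", "robot_in(rmB)"]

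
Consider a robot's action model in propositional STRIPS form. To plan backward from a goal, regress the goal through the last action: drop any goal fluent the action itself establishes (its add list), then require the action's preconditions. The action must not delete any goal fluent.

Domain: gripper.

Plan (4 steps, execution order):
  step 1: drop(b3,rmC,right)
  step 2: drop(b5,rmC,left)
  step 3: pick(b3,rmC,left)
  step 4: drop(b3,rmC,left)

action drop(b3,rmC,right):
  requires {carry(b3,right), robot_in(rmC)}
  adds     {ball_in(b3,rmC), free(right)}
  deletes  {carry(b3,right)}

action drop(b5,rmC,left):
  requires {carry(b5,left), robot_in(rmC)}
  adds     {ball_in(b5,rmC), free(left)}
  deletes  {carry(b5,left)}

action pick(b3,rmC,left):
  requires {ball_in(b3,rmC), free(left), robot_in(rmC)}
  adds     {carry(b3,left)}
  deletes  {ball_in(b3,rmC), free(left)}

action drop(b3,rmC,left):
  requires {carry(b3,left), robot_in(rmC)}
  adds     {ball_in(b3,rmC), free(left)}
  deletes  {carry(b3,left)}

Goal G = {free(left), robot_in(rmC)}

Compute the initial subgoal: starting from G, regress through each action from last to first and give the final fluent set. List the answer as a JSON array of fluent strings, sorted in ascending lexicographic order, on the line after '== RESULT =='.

Regress step by step:
  through step 4 (drop(b3,rmC,left)): drop {free(left)}, keep {robot_in(rmC)}, require {carry(b3,left), robot_in(rmC)}
    → {carry(b3,left), robot_in(rmC)}
  through step 3 (pick(b3,rmC,left)): drop {carry(b3,left)}, keep {robot_in(rmC)}, require {ball_in(b3,rmC), free(left), robot_in(rmC)}
    → {ball_in(b3,rmC), free(left), robot_in(rmC)}
  through step 2 (drop(b5,rmC,left)): drop {free(left)}, keep {ball_in(b3,rmC), robot_in(rmC)}, require {carry(b5,left), robot_in(rmC)}
    → {ball_in(b3,rmC), carry(b5,left), robot_in(rmC)}
  through step 1 (drop(b3,rmC,right)): drop {ball_in(b3,rmC)}, keep {carry(b5,left), robot_in(rmC)}, require {carry(b3,right), robot_in(rmC)}
    → {carry(b3,right), carry(b5,left), robot_in(rmC)}

== RESULT ==
["carry(b3,right)", "carry(b5,left)", "robot_in(rmC)"]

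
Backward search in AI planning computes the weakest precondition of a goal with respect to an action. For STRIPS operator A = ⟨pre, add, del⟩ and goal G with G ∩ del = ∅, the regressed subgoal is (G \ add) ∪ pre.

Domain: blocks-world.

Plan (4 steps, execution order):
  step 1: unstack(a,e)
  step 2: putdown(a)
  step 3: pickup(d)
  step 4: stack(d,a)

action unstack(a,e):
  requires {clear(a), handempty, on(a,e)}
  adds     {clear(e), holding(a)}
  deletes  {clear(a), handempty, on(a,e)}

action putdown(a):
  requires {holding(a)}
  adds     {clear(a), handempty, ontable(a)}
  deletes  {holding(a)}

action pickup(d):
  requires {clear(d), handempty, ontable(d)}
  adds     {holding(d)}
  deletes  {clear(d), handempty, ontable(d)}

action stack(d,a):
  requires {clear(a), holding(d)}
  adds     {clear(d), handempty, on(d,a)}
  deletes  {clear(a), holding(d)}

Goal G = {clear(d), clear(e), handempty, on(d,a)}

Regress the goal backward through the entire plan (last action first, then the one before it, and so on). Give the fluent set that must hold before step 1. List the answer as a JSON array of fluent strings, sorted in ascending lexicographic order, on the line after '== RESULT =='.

Work backward from the goal:
  through step 4 (stack(d,a)): drop {clear(d), handempty, on(d,a)}, keep {clear(e)}, require {clear(a), holding(d)}
    → {clear(a), clear(e), holding(d)}
  through step 3 (pickup(d)): drop {holding(d)}, keep {clear(a), clear(e)}, require {clear(d), handempty, ontable(d)}
    → {clear(a), clear(d), clear(e), handempty, ontable(d)}
  through step 2 (putdown(a)): drop {clear(a), handempty}, keep {clear(d), clear(e), ontable(d)}, require {holding(a)}
    → {clear(d), clear(e), holding(a), ontable(d)}
  through step 1 (unstack(a,e)): drop {clear(e), holding(a)}, keep {clear(d), ontable(d)}, require {clear(a), handempty, on(a,e)}
    → {clear(a), clear(d), handempty, on(a,e), ontable(d)}

== RESULT ==
["clear(a)", "clear(d)", "handempty", "on(a,e)", "ontable(d)"]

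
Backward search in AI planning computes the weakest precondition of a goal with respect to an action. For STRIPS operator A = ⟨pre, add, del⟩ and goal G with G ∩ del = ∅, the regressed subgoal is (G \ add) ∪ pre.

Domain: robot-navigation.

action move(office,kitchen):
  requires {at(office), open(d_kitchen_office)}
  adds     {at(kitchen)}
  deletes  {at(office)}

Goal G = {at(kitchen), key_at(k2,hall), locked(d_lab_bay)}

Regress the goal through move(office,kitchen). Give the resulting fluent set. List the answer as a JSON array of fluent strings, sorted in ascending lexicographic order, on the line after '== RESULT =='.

Compute (G \ add) ∪ pre:
  G ∩ del = {}  (empty — regression defined)
  G \ add = {at(kitchen), key_at(k2,hall), locked(d_lab_bay)} \ {at(kitchen)} = {key_at(k2,hall), locked(d_lab_bay)}
  ∪ pre   = {key_at(k2,hall), locked(d_lab_bay)} ∪ {at(office), open(d_kitchen_office)}
          = {at(office), key_at(k2,hall), locked(d_lab_bay), open(d_kitchen_office)}

== RESULT ==
["at(office)", "key_at(k2,hall)", "locked(d_lab_bay)", "open(d_kitchen_office)"]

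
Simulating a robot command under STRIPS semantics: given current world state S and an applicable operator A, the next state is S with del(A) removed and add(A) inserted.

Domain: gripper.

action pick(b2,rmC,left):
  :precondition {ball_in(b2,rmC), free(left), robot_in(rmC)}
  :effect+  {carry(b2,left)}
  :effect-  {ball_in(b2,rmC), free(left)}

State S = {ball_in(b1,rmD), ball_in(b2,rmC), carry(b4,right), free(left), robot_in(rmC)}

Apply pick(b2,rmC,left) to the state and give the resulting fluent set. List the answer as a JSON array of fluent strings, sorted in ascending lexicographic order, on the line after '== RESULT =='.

Compute (S \ del) ∪ add:
  pre ⊆ S: {ball_in(b2,rmC), free(left), robot_in(rmC)} ⊆ S  — applicable
  S \ del = {ball_in(b1,rmD), carry(b4,right), robot_in(rmC)}
  ∪ add   = {ball_in(b1,rmD), carry(b2,left), carry(b4,right), robot_in(rmC)}

== RESULT ==
["ball_in(b1,rmD)", "carry(b2,left)", "carry(b4,right)", "robot_in(rmC)"]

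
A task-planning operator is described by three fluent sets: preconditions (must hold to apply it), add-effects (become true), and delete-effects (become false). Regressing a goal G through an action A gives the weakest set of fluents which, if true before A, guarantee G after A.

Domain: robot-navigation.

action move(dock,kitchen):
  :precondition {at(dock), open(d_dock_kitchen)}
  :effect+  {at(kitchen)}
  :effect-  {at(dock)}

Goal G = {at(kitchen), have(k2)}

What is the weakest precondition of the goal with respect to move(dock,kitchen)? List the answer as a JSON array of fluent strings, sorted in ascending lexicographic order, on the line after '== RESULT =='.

Regress:
  G ∩ del = {}  (empty — regression defined)
  G \ add = {at(kitchen), have(k2)} \ {at(kitchen)} = {have(k2)}
  ∪ pre   = {have(k2)} ∪ {at(dock), open(d_dock_kitchen)}
          = {at(dock), have(k2), open(d_dock_kitchen)}

== RESULT ==
["at(dock)", "have(k2)", "open(d_dock_kitchen)"]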